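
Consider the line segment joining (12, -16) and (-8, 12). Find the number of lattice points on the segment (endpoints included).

5

The number of lattice points on a segment between lattice points is gcd(|Δx|,|Δy|) + 1 = gcd(20,28) + 1 = 4 + 1 = 5.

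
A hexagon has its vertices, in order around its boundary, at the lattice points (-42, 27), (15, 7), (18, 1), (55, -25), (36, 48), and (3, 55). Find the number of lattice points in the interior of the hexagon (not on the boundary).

The shoelace formula gives twice the area as |((-42)·7 − 15·27) + (15·1 − 18·7) + (18·(-25) − 55·1) + (55·48 − 36·(-25)) + (36·55 − 3·48) + (3·27 − (-42)·55)| = 6452, so the area is 3226.
Summing gcd(|Δx|,|Δy|) over the edges gives the boundary count: gcd(57,20) + gcd(3,6) + gcd(37,26) + gcd(19,73) + gcd(33,7) + gcd(45,28) = 1+3+1+1+1+1 = 8.
Pick's theorem gives I = A − B/2 + 1 = 3226 − 8/2 + 1 = 3223.

3223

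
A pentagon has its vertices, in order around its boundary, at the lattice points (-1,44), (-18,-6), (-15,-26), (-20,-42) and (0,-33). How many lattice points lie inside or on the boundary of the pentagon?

By the shoelace formula, twice the signed area is |[(-1)·(-6) − (-18)·44] + [(-18)·(-26) − (-15)·(-6)] + [(-15)·(-42) − (-20)·(-26)] + [(-20)·(-33) − 0·(-42)] + [0·44 − (-1)·(-33)]| = 1913, so the area is 956.5.
Summing gcd(|Δx|,|Δy|) over the edges gives the boundary count: gcd(17,50) + gcd(3,20) + gcd(5,16) + gcd(20,9) + gcd(1,77) = 1+1+1+1+1 = 5.
Pick's theorem gives I = A − B/2 + 1 = 956.5 − 5/2 + 1 = 955, so the closed region contains I + B = 955 + 5 = 960 lattice points.

960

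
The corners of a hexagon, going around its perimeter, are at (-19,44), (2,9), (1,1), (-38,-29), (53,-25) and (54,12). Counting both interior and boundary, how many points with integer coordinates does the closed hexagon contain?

3418

The shoelace formula gives twice the area as |((-19)·9 − 2·44) + (2·1 − 1·9) + (1·(-29) − (-38)·1) + ((-38)·(-25) − 53·(-29)) + (53·12 − 54·(-25)) + (54·44 − (-19)·12)| = 6820, so the area is 3410.
The number of boundary lattice points is Σ gcd(|Δx|,|Δy|) = gcd(21,35) + gcd(1,8) + gcd(39,30) + gcd(91,4) + gcd(1,37) + gcd(73,32) = 7+1+3+1+1+1 = 14.
Pick's theorem gives I = A − B/2 + 1 = 3410 − 14/2 + 1 = 3404, so the closed region contains I + B = 3404 + 14 = 3418 lattice points.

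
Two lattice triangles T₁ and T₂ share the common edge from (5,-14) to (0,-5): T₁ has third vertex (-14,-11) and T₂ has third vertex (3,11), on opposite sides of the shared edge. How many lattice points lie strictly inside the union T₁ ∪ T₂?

130

The union is the simple quadrilateral with vertices (5,-14), (-14,-11), (0,-5), (3,11) in order.
The shoelace formula gives twice the area as |(5·(-11) − (-14)·(-14)) + ((-14)·(-5) − 0·(-11)) + (0·11 − 3·(-5)) + (3·(-14) − 5·11)| = 263, so the area is 131.5.
The number of boundary lattice points is Σ gcd(|Δx|,|Δy|) = gcd(19,3) + gcd(14,6) + gcd(3,16) + gcd(2,25) = 1+2+1+1 = 5.
By Pick's theorem I = A − B/2 + 1 = 131.5 − 5/2 + 1 = 130.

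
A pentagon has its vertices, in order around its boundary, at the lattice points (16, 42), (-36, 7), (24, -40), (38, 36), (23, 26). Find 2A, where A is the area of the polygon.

5990

Using the shoelace formula, 2A = |(16·7 − (-36)·42) + ((-36)·(-40) − 24·7) + (24·36 − 38·(-40)) + (38·26 − 23·36) + (23·42 − 16·26)| = 5990, so the area is 2995.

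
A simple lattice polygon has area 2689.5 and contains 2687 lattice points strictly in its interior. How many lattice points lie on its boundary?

Pick's theorem gives A = I + B/2 − 1, so B = 2(A − I + 1) = 2(2689.5 − 2687 + 1) = 7.

7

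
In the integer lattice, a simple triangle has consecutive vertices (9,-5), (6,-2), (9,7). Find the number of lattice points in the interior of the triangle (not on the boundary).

The shoelace formula gives twice the area as |(9·(-2) − 6·(-5)) + (6·7 − 9·(-2)) + (9·(-5) − 9·7)| = 36, so the area is 18.
The number of boundary lattice points is Σ gcd(|Δx|,|Δy|) = gcd(3,3) + gcd(3,9) + gcd(0,12) = 3+3+12 = 18.
By Pick's theorem A = I + B/2 − 1, so I = 18 − 18/2 + 1 = 10.

10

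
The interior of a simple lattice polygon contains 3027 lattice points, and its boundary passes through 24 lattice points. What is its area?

3038

By Pick's theorem, A = I + B/2 − 1 = 3027 + 24/2 − 1 = 3038.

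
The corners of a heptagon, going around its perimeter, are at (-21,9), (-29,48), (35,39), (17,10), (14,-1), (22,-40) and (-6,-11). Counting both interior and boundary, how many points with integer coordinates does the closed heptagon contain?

2673

The shoelace formula gives twice the area as |((-21)·48 − (-29)·9) + ((-29)·39 − 35·48) + (35·10 − 17·39) + (17·(-1) − 14·10) + (14·(-40) − 22·(-1)) + (22·(-11) − (-6)·(-40)) + ((-6)·9 − (-21)·(-11))| = 5333, so the area is 2666.5.
Summing gcd(|Δx|,|Δy|) over the edges gives the boundary count: gcd(8,39) + gcd(64,9) + gcd(18,29) + gcd(3,11) + gcd(8,39) + gcd(28,29) + gcd(15,20) = 1+1+1+1+1+1+5 = 11.
Pick's theorem gives I = A − B/2 + 1 = 2666.5 − 11/2 + 1 = 2662, so the closed region contains I + B = 2662 + 11 = 2673 lattice points.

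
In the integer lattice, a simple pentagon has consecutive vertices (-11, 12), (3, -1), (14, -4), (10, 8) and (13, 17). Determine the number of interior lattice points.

265

By the shoelace formula, twice the signed area is |[(-11)·(-1) − 3·12] + [3·(-4) − 14·(-1)] + [14·8 − 10·(-4)] + [10·17 − 13·8] + [13·12 − (-11)·17]| = 538, so the area is 269.
Summing gcd(|Δx|,|Δy|) over the edges gives the boundary count: gcd(14,13) + gcd(11,3) + gcd(4,12) + gcd(3,9) + gcd(24,5) = 1+1+4+3+1 = 10.
Pick's theorem gives I = A − B/2 + 1 = 269 − 10/2 + 1 = 265.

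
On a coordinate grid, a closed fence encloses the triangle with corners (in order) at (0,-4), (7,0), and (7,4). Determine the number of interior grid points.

12

Using the shoelace formula, 2A = |(0·0 − 7·(-4)) + (7·4 − 7·0) + (7·(-4) − 0·4)| = 28, so the area is 14.
The number of boundary lattice points is Σ gcd(|Δx|,|Δy|) = gcd(7,4) + gcd(0,4) + gcd(7,8) = 1+4+1 = 6.
By Pick's theorem A = I + B/2 − 1, so I = 14 − 6/2 + 1 = 12.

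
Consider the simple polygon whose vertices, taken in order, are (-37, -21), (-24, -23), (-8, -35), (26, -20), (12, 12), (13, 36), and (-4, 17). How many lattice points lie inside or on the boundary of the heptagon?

The shoelace formula gives twice the area as |((-37)·(-23) − (-24)·(-21)) + ((-24)·(-35) − (-8)·(-23)) + ((-8)·(-20) − 26·(-35)) + (26·12 − 12·(-20)) + (12·36 − 13·12) + (13·17 − (-4)·36) + ((-4)·(-21) − (-37)·17)| = 3979, so the area is 1989.5.
Along each edge there are gcd(|Δx|,|Δy|)+1 lattice points, so counting each shared vertex once the boundary has gcd(13,2) + gcd(16,12) + gcd(34,15) + gcd(14,32) + gcd(1,24) + gcd(17,19) + gcd(33,38) = 1+4+1+2+1+1+1 = 11.
Pick's theorem gives I = A − B/2 + 1 = 1989.5 − 11/2 + 1 = 1985, so the closed region contains I + B = 1985 + 11 = 1996 lattice points.

1996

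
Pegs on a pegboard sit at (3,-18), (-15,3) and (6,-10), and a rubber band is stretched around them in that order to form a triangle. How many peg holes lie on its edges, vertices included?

5

Along each edge there are gcd(|Δx|,|Δy|)+1 lattice points, so counting each shared vertex once the boundary has gcd(18,21) + gcd(21,13) + gcd(3,8) = 3+1+1 = 5.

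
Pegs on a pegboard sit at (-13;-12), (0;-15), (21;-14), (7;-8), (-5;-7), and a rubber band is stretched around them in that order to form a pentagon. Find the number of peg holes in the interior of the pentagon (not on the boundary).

158

Using the shoelace formula, 2A = |((-13)·(-15) − 0·(-12)) + (0·(-14) − 21·(-15)) + (21·(-8) − 7·(-14)) + (7·(-7) − (-5)·(-8)) + ((-5)·(-12) − (-13)·(-7))| = 320, so the area is 160.
Summing gcd(|Δx|,|Δy|) over the edges gives the boundary count: gcd(13,3) + gcd(21,1) + gcd(14,6) + gcd(12,1) + gcd(8,5) = 1+1+2+1+1 = 6.
By Pick's theorem A = I + B/2 − 1, so I = 160 − 6/2 + 1 = 158.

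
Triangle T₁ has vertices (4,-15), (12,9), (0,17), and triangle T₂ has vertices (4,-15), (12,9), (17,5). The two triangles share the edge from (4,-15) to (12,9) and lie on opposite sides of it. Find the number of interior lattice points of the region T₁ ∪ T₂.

248

The union is the simple quadrilateral with vertices (4,-15), (0,17), (12,9), (17,5) in order.
By the shoelace formula, twice the signed area is |(4·17 − 0·(-15)) + (0·9 − 12·17) + (12·5 − 17·9) + (17·(-15) − 4·5)| = 504, so the area is 252.
Along each edge there are gcd(|Δx|,|Δy|)+1 lattice points, so counting each shared vertex once the boundary has gcd(4,32) + gcd(12,8) + gcd(5,4) + gcd(13,20) = 4+4+1+1 = 10.
By Pick's theorem I = A − B/2 + 1 = 252 − 10/2 + 1 = 248.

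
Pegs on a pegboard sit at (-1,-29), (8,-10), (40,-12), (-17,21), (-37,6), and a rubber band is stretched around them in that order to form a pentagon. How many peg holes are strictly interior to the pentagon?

1463

Using the shoelace formula, 2A = |((-1)·(-10) − 8·(-29)) + (8·(-12) − 40·(-10)) + (40·21 − (-17)·(-12)) + ((-17)·6 − (-37)·21) + ((-37)·(-29) − (-1)·6)| = 2936, so the area is 1468.
Along each edge there are gcd(|Δx|,|Δy|)+1 lattice points, so counting each shared vertex once the boundary has gcd(9,19) + gcd(32,2) + gcd(57,33) + gcd(20,15) + gcd(36,35) = 1+2+3+5+1 = 12.
By Pick's theorem A = I + B/2 − 1, so I = 1468 − 12/2 + 1 = 1463.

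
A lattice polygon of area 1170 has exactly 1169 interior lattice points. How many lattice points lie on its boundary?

Pick's theorem gives A = I + B/2 − 1, so B = 2(A − I + 1) = 2(1170 − 1169 + 1) = 4.

4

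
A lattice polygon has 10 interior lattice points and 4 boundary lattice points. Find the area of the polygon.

By Pick's theorem, A = I + B/2 − 1 = 10 + 4/2 − 1 = 11.

11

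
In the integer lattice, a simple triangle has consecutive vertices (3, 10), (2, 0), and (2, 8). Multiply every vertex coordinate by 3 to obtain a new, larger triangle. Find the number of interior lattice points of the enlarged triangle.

22

By the shoelace formula, twice the signed area is |[3·0 − 2·10] + [2·8 − 2·0] + [2·10 − 3·8]| = 8, so the area is 4.
Summing gcd(|Δx|,|Δy|) over the edges gives the boundary count: gcd(1,10) + gcd(0,8) + gcd(1,2) = 1+8+1 = 10.
Scaling by 3 multiplies the area by 3² = 9 (so the new area is 36) and multiplies the boundary lattice-point count by 3, giving 30.
By Pick's theorem, the interior count of the dilated polygon is 36 − 30/2 + 1 = 22.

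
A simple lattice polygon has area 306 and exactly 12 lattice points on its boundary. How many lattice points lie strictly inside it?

301

Pick's theorem A = I + B/2 − 1 rearranges to I = A − B/2 + 1 = 306 − 12/2 + 1 = 301.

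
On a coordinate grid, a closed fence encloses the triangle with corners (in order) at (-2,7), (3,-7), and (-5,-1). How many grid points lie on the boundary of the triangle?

4

Along each edge there are gcd(|Δx|,|Δy|)+1 lattice points, so counting each shared vertex once the boundary has gcd(5,14) + gcd(8,6) + gcd(3,8) = 1+2+1 = 4.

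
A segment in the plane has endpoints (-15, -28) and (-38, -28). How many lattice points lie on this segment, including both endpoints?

24

The number of lattice points on a segment between lattice points is gcd(|Δx|,|Δy|) + 1 = gcd(23,0) + 1 = 23 + 1 = 24.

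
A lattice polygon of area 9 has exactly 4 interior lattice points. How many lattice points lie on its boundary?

Pick's theorem gives A = I + B/2 − 1, so B = 2(A − I + 1) = 2(9 − 4 + 1) = 12.

12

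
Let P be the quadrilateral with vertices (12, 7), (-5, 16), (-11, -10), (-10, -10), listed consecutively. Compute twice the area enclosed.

513

Using the shoelace formula, 2A = |(12·16 − (-5)·7) + ((-5)·(-10) − (-11)·16) + ((-11)·(-10) − (-10)·(-10)) + ((-10)·7 − 12·(-10))| = 513, so the area is 256.5.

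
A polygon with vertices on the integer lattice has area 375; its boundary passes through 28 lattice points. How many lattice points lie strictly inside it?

From Pick's theorem, I = A − B/2 + 1 = 375 − 28/2 + 1 = 362.

362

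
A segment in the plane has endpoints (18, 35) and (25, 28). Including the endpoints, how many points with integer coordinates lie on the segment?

The number of lattice points on a segment between lattice points is gcd(|Δx|,|Δy|) + 1 = gcd(7,7) + 1 = 7 + 1 = 8.

8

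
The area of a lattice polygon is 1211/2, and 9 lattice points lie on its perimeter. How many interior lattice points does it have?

Pick's theorem A = I + B/2 − 1 rearranges to I = A − B/2 + 1 = 1211/2 − 9/2 + 1 = 602.

602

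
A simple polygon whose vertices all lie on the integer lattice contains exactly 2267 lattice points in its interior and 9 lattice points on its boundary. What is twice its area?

Pick's theorem states A = I + B/2 − 1, so A = 2267 + 9/2 − 1 = 4541/2.
Hence 2A = 4541.

4541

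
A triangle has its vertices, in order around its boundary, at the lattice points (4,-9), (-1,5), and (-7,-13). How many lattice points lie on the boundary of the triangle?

8

The number of boundary lattice points is Σ gcd(|Δx|,|Δy|) = gcd(5,14) + gcd(6,18) + gcd(11,4) = 1+6+1 = 8.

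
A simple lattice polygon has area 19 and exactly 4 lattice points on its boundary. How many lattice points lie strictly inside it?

18

Pick's theorem A = I + B/2 − 1 rearranges to I = A − B/2 + 1 = 19 − 4/2 + 1 = 18.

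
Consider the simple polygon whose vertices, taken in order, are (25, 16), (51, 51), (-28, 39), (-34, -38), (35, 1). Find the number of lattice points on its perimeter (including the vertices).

Summing gcd(|Δx|,|Δy|) over the edges gives the boundary count: gcd(26,35) + gcd(79,12) + gcd(6,77) + gcd(69,39) + gcd(10,15) = 1+1+1+3+5 = 11.

11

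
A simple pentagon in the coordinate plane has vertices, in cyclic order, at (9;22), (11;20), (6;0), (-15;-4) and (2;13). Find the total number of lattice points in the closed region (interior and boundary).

247

By the shoelace formula, twice the signed area is |[9·20 − 11·22] + [11·0 − 6·20] + [6·(-4) − (-15)·0] + [(-15)·13 − 2·(-4)] + [2·22 − 9·13]| = 466, so the area is 233.
The number of boundary lattice points is Σ gcd(|Δx|,|Δy|) = gcd(2,2) + gcd(5,20) + gcd(21,4) + gcd(17,17) + gcd(7,9) = 2+5+1+17+1 = 26.
Pick's theorem gives I = A − B/2 + 1 = 233 − 26/2 + 1 = 221, so the closed region contains I + B = 221 + 26 = 247 lattice points.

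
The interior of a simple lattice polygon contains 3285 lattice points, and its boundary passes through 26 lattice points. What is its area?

3297

By Pick's theorem, A = I + B/2 − 1 = 3285 + 26/2 − 1 = 3297.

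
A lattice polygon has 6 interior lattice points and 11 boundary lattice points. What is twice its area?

21

Pick's theorem states A = I + B/2 − 1, so A = 6 + 11/2 − 1 = 21/2.
Hence 2A = 21.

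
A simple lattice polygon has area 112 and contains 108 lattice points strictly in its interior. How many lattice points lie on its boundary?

10

Pick's theorem gives A = I + B/2 − 1, so B = 2(A − I + 1) = 2(112 − 108 + 1) = 10.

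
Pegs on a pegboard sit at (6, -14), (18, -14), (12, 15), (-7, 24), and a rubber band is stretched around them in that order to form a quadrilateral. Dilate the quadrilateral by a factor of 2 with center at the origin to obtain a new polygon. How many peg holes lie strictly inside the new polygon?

By the shoelace formula, twice the signed area is |(6·(-14) − 18·(-14)) + (18·15 − 12·(-14)) + (12·24 − (-7)·15) + ((-7)·(-14) − 6·24)| = 953, so the area is 476.5.
Along each edge there are gcd(|Δx|,|Δy|)+1 lattice points, so counting each shared vertex once the boundary has gcd(12,0) + gcd(6,29) + gcd(19,9) + gcd(13,38) = 12+1+1+1 = 15.
Scaling by 2 multiplies the area by 2² = 4 (so the new area is 1906) and multiplies the boundary lattice-point count by 2, giving 30.
By Pick's theorem, the interior count of the dilated polygon is 1906 − 30/2 + 1 = 1892.

1892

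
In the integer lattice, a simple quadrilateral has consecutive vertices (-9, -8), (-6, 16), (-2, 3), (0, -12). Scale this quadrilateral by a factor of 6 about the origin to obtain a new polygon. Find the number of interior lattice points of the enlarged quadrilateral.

By the shoelace formula, twice the signed area is |((-9)·16 − (-6)·(-8)) + ((-6)·3 − (-2)·16) + ((-2)·(-12) − 0·3) + (0·(-8) − (-9)·(-12))| = 262, so the area is 131.
Summing gcd(|Δx|,|Δy|) over the edges gives the boundary count: gcd(3,24) + gcd(4,13) + gcd(2,15) + gcd(9,4) = 3+1+1+1 = 6.
Scaling by 6 multiplies the area by 6² = 36 (so the new area is 4716) and multiplies the boundary lattice-point count by 6, giving 36.
By Pick's theorem, the interior count of the dilated polygon is 4716 − 36/2 + 1 = 4699.

4699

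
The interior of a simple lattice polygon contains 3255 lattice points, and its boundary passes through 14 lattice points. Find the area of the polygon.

By Pick's theorem, A = I + B/2 − 1 = 3255 + 14/2 − 1 = 3261.

3261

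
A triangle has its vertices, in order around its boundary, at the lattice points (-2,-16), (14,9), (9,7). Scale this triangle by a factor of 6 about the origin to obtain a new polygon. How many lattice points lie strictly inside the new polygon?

1666

The shoelace formula gives twice the area as |[(-2)·9 − 14·(-16)] + [14·7 − 9·9] + [9·(-16) − (-2)·7]| = 93, so the area is 46.5.
The number of boundary lattice points is Σ gcd(|Δx|,|Δy|) = gcd(16,25) + gcd(5,2) + gcd(11,23) = 1+1+1 = 3.
Scaling by 6 multiplies the area by 6² = 36 (so the new area is 1674) and multiplies the boundary lattice-point count by 6, giving 18.
By Pick's theorem, the interior count of the dilated polygon is 1674 − 18/2 + 1 = 1666.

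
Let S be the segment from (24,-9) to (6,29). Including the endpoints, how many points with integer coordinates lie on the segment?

The number of lattice points on a segment between lattice points is gcd(|Δx|,|Δy|) + 1 = gcd(18,38) + 1 = 2 + 1 = 3.

3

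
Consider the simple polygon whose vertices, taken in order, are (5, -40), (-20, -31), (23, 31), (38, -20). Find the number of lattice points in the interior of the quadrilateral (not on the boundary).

The shoelace formula gives twice the area as |(5·(-31) − (-20)·(-40)) + ((-20)·31 − 23·(-31)) + (23·(-20) − 38·31) + (38·(-40) − 5·(-20))| = 3920, so the area is 1960.
The number of boundary lattice points is Σ gcd(|Δx|,|Δy|) = gcd(25,9) + gcd(43,62) + gcd(15,51) + gcd(33,20) = 1+1+3+1 = 6.
Pick's theorem gives I = A − B/2 + 1 = 1960 − 6/2 + 1 = 1958.

1958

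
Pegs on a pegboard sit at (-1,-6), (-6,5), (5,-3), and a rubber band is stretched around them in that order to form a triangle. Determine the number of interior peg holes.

The shoelace formula gives twice the area as |((-1)·5 − (-6)·(-6)) + ((-6)·(-3) − 5·5) + (5·(-6) − (-1)·(-3))| = 81, so the area is 40.5.
Along each edge there are gcd(|Δx|,|Δy|)+1 lattice points, so counting each shared vertex once the boundary has gcd(5,11) + gcd(11,8) + gcd(6,3) = 1+1+3 = 5.
Pick's theorem gives I = A − B/2 + 1 = 40.5 − 5/2 + 1 = 39.

39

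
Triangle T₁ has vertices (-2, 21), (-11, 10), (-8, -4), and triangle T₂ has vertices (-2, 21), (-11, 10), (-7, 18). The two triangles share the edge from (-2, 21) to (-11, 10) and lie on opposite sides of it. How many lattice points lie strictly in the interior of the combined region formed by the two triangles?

The union is the simple quadrilateral with vertices (-2, 21), (-8, -4), (-11, 10), (-7, 18) in order.
Using the shoelace formula, 2A = |((-2)·(-4) − (-8)·21) + ((-8)·10 − (-11)·(-4)) + ((-11)·18 − (-7)·10) + ((-7)·21 − (-2)·18)| = 187, so the area is 187/2.
Summing gcd(|Δx|,|Δy|) over the edges gives the boundary count: gcd(6,25) + gcd(3,14) + gcd(4,8) + gcd(5,3) = 1+1+4+1 = 7.
By Pick's theorem I = A − B/2 + 1 = 187/2 − 7/2 + 1 = 91.

91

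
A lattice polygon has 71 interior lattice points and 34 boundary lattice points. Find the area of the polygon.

87

Pick's theorem states A = I + B/2 − 1, so A = 71 + 34/2 − 1 = 87.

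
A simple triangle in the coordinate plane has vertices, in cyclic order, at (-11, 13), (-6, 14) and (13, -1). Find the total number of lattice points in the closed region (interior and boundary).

By the shoelace formula, twice the signed area is |[(-11)·14 − (-6)·13] + [(-6)·(-1) − 13·14] + [13·13 − (-11)·(-1)]| = 94, so the area is 47.
The number of boundary lattice points is Σ gcd(|Δx|,|Δy|) = gcd(5,1) + gcd(19,15) + gcd(24,14) = 1+1+2 = 4.
Pick's theorem gives I = A − B/2 + 1 = 47 − 4/2 + 1 = 46, so the closed region contains I + B = 46 + 4 = 50 lattice points.

50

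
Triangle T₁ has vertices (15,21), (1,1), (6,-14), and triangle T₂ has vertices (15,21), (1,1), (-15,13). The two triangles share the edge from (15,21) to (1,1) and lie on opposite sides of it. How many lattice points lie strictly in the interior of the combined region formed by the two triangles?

The union is the simple quadrilateral with vertices (15,21), (6,-14), (1,1), (-15,13) in order.
By the shoelace formula, twice the signed area is |[15·(-14) − 6·21] + [6·1 − 1·(-14)] + [1·13 − (-15)·1] + [(-15)·21 − 15·13]| = 798, so the area is 399.
Summing gcd(|Δx|,|Δy|) over the edges gives the boundary count: gcd(9,35) + gcd(5,15) + gcd(16,12) + gcd(30,8) = 1+5+4+2 = 12.
By Pick's theorem I = A − B/2 + 1 = 399 − 12/2 + 1 = 394.

394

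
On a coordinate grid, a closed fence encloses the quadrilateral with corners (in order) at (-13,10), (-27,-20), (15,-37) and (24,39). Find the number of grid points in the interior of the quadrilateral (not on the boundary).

2023

The shoelace formula gives twice the area as |((-13)·(-20) − (-27)·10) + ((-27)·(-37) − 15·(-20)) + (15·39 − 24·(-37)) + (24·10 − (-13)·39)| = 4049, so the area is 2024.5.
Summing gcd(|Δx|,|Δy|) over the edges gives the boundary count: gcd(14,30) + gcd(42,17) + gcd(9,76) + gcd(37,29) = 2+1+1+1 = 5.
Pick's theorem gives I = A − B/2 + 1 = 2024.5 − 5/2 + 1 = 2023.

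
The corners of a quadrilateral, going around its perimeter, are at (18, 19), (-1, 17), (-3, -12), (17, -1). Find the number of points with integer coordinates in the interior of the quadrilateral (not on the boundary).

Using the shoelace formula, 2A = |(18·17 − (-1)·19) + ((-1)·(-12) − (-3)·17) + ((-3)·(-1) − 17·(-12)) + (17·19 − 18·(-1))| = 936, so the area is 468.
The number of boundary lattice points is Σ gcd(|Δx|,|Δy|) = gcd(19,2) + gcd(2,29) + gcd(20,11) + gcd(1,20) = 1+1+1+1 = 4.
Pick's theorem gives I = A − B/2 + 1 = 468 − 4/2 + 1 = 467.

467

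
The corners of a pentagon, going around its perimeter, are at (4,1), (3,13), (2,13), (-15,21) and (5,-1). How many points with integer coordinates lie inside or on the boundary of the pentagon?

Using the shoelace formula, 2A = |(4·13 − 3·1) + (3·13 − 2·13) + (2·21 − (-15)·13) + ((-15)·(-1) − 5·21) + (5·1 − 4·(-1))| = 218, so the area is 109.
Along each edge there are gcd(|Δx|,|Δy|)+1 lattice points, so counting each shared vertex once the boundary has gcd(1,12) + gcd(1,0) + gcd(17,8) + gcd(20,22) + gcd(1,2) = 1+1+1+2+1 = 6.
Pick's theorem gives I = A − B/2 + 1 = 109 − 6/2 + 1 = 107, so the closed region contains I + B = 107 + 6 = 113 lattice points.

113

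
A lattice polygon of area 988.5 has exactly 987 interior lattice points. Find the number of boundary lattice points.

Pick's theorem gives A = I + B/2 − 1, so B = 2(A − I + 1) = 2(988.5 − 987 + 1) = 5.

5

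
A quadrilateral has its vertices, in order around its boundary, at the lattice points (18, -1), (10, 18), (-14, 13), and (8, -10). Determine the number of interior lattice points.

Using the shoelace formula, 2A = |(18·18 − 10·(-1)) + (10·13 − (-14)·18) + ((-14)·(-10) − 8·13) + (8·(-1) − 18·(-10))| = 924, so the area is 462.
The number of boundary lattice points is Σ gcd(|Δx|,|Δy|) = gcd(8,19) + gcd(24,5) + gcd(22,23) + gcd(10,9) = 1+1+1+1 = 4.
Pick's theorem gives I = A − B/2 + 1 = 462 − 4/2 + 1 = 461.

461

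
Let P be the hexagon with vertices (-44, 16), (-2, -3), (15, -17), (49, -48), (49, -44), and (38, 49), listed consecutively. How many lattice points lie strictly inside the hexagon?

Using the shoelace formula, 2A = |[(-44)·(-3) − (-2)·16] + [(-2)·(-17) − 15·(-3)] + [15·(-48) − 49·(-17)] + [49·(-44) − 49·(-48)] + [49·49 − 38·(-44)] + [38·16 − (-44)·49]| = 7389, so the area is 3694.5.
Summing gcd(|Δx|,|Δy|) over the edges gives the boundary count: gcd(42,19) + gcd(17,14) + gcd(34,31) + gcd(0,4) + gcd(11,93) + gcd(82,33) = 1+1+1+4+1+1 = 9.
Pick's theorem gives I = A − B/2 + 1 = 3694.5 − 9/2 + 1 = 3691.

3691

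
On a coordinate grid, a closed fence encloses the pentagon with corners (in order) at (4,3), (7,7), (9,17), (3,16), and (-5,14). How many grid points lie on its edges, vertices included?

7

The number of boundary lattice points is Σ gcd(|Δx|,|Δy|) = gcd(3,4) + gcd(2,10) + gcd(6,1) + gcd(8,2) + gcd(9,11) = 1+2+1+2+1 = 7.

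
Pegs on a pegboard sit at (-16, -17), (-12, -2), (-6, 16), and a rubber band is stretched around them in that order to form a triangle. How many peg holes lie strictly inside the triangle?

6

Using the shoelace formula, 2A = |((-16)·(-2) − (-12)·(-17)) + ((-12)·16 − (-6)·(-2)) + ((-6)·(-17) − (-16)·16)| = 18, so the area is 9.
The number of boundary lattice points is Σ gcd(|Δx|,|Δy|) = gcd(4,15) + gcd(6,18) + gcd(10,33) = 1+6+1 = 8.
By Pick's theorem A = I + B/2 − 1, so I = 9 − 8/2 + 1 = 6.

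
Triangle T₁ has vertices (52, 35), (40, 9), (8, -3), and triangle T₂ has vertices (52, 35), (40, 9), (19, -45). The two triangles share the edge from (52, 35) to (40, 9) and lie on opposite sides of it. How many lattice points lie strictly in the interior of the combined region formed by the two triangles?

The union is the simple quadrilateral with vertices (52, 35), (8, -3), (40, 9), (19, -45) in order.
By the shoelace formula, twice the signed area is |(52·(-3) − 8·35) + (8·9 − 40·(-3)) + (40·(-45) − 19·9) + (19·35 − 52·(-45))| = 790, so the area is 395.
Along each edge there are gcd(|Δx|,|Δy|)+1 lattice points, so counting each shared vertex once the boundary has gcd(44,38) + gcd(32,12) + gcd(21,54) + gcd(33,80) = 2+4+3+1 = 10.
By Pick's theorem I = A − B/2 + 1 = 395 − 10/2 + 1 = 391.

391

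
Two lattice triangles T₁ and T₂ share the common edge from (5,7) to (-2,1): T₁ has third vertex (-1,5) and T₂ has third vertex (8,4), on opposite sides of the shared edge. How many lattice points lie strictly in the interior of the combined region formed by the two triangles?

The union is the simple quadrilateral with vertices (5,7), (-1,5), (-2,1), (8,4) in order.
Using the shoelace formula, 2A = |[5·5 − (-1)·7] + [(-1)·1 − (-2)·5] + [(-2)·4 − 8·1] + [8·7 − 5·4]| = 61, so the area is 61/2.
Along each edge there are gcd(|Δx|,|Δy|)+1 lattice points, so counting each shared vertex once the boundary has gcd(6,2) + gcd(1,4) + gcd(10,3) + gcd(3,3) = 2+1+1+3 = 7.
By Pick's theorem I = A − B/2 + 1 = 61/2 − 7/2 + 1 = 28.

28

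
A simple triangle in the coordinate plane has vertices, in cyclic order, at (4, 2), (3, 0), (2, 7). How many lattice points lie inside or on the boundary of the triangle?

7

By the shoelace formula, twice the signed area is |(4·0 − 3·2) + (3·7 − 2·0) + (2·2 − 4·7)| = 9, so the area is 9/2.
Summing gcd(|Δx|,|Δy|) over the edges gives the boundary count: gcd(1,2) + gcd(1,7) + gcd(2,5) = 1+1+1 = 3.
Pick's theorem gives I = A − B/2 + 1 = 9/2 − 3/2 + 1 = 4, so the closed region contains I + B = 4 + 3 = 7 lattice points.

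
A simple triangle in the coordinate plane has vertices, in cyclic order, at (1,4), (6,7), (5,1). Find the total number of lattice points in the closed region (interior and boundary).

16

Using the shoelace formula, 2A = |[1·7 − 6·4] + [6·1 − 5·7] + [5·4 − 1·1]| = 27, so the area is 27/2.
Summing gcd(|Δx|,|Δy|) over the edges gives the boundary count: gcd(5,3) + gcd(1,6) + gcd(4,3) = 1+1+1 = 3.
Pick's theorem gives I = A − B/2 + 1 = 27/2 − 3/2 + 1 = 13, so the closed region contains I + B = 13 + 3 = 16 lattice points.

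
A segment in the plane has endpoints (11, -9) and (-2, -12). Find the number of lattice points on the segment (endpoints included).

2

The number of lattice points on a segment between lattice points is gcd(|Δx|,|Δy|) + 1 = gcd(13,3) + 1 = 1 + 1 = 2.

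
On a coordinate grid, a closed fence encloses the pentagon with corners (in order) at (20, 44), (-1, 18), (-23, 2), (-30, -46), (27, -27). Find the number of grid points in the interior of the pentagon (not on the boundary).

2846

Using the shoelace formula, 2A = |[20·18 − (-1)·44] + [(-1)·2 − (-23)·18] + [(-23)·(-46) − (-30)·2] + [(-30)·(-27) − 27·(-46)] + [27·44 − 20·(-27)]| = 5714, so the area is 2857.
Along each edge there are gcd(|Δx|,|Δy|)+1 lattice points, so counting each shared vertex once the boundary has gcd(21,26) + gcd(22,16) + gcd(7,48) + gcd(57,19) + gcd(7,71) = 1+2+1+19+1 = 24.
By Pick's theorem A = I + B/2 − 1, so I = 2857 − 24/2 + 1 = 2846.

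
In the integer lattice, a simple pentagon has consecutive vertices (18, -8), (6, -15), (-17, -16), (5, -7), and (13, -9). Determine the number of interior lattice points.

Using the shoelace formula, 2A = |(18·(-15) − 6·(-8)) + (6·(-16) − (-17)·(-15)) + ((-17)·(-7) − 5·(-16)) + (5·(-9) − 13·(-7)) + (13·(-8) − 18·(-9))| = 270, so the area is 135.
The number of boundary lattice points is Σ gcd(|Δx|,|Δy|) = gcd(12,7) + gcd(23,1) + gcd(22,9) + gcd(8,2) + gcd(5,1) = 1+1+1+2+1 = 6.
By Pick's theorem A = I + B/2 − 1, so I = 135 − 6/2 + 1 = 133.

133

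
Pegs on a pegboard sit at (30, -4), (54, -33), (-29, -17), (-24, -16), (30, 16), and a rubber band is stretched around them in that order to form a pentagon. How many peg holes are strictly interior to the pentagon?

Using the shoelace formula, 2A = |(30·(-33) − 54·(-4)) + (54·(-17) − (-29)·(-33)) + ((-29)·(-16) − (-24)·(-17)) + ((-24)·16 − 30·(-16)) + (30·(-4) − 30·16)| = 3097, so the area is 3097/2.
Summing gcd(|Δx|,|Δy|) over the edges gives the boundary count: gcd(24,29) + gcd(83,16) + gcd(5,1) + gcd(54,32) + gcd(0,20) = 1+1+1+2+20 = 25.
Pick's theorem gives I = A − B/2 + 1 = 3097/2 − 25/2 + 1 = 1537.

1537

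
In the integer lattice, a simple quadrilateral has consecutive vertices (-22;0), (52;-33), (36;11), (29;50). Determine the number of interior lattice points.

2531

By the shoelace formula, twice the signed area is |[(-22)·(-33) − 52·0] + [52·11 − 36·(-33)] + [36·50 − 29·11] + [29·0 − (-22)·50]| = 5067, so the area is 2533.5.
Along each edge there are gcd(|Δx|,|Δy|)+1 lattice points, so counting each shared vertex once the boundary has gcd(74,33) + gcd(16,44) + gcd(7,39) + gcd(51,50) = 1+4+1+1 = 7.
By Pick's theorem A = I + B/2 − 1, so I = 2533.5 − 7/2 + 1 = 2531.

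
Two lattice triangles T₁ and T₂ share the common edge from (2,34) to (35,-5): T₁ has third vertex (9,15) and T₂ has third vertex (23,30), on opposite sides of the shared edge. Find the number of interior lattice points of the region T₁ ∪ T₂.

The union is the simple quadrilateral with vertices (2,34), (9,15), (35,-5), (23,30) in order.
By the shoelace formula, twice the signed area is |[2·15 − 9·34] + [9·(-5) − 35·15] + [35·30 − 23·(-5)] + [23·34 − 2·30]| = 1041, so the area is 520.5.
Along each edge there are gcd(|Δx|,|Δy|)+1 lattice points, so counting each shared vertex once the boundary has gcd(7,19) + gcd(26,20) + gcd(12,35) + gcd(21,4) = 1+2+1+1 = 5.
By Pick's theorem I = A − B/2 + 1 = 520.5 − 5/2 + 1 = 519.

519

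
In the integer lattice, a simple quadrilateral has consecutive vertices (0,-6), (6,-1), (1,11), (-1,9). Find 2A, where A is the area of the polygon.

By the shoelace formula, twice the signed area is |(0·(-1) − 6·(-6)) + (6·11 − 1·(-1)) + (1·9 − (-1)·11) + ((-1)·(-6) − 0·9)| = 129, so the area is 129/2.

129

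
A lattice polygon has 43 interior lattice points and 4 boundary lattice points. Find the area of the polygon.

44

By Pick's theorem, A = I + B/2 − 1 = 43 + 4/2 − 1 = 44.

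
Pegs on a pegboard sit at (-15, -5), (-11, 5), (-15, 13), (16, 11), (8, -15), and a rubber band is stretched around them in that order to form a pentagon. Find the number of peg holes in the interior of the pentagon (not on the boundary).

578

Using the shoelace formula, 2A = |[(-15)·5 − (-11)·(-5)] + [(-11)·13 − (-15)·5] + [(-15)·11 − 16·13] + [16·(-15) − 8·11] + [8·(-5) − (-15)·(-15)]| = 1164, so the area is 582.
The number of boundary lattice points is Σ gcd(|Δx|,|Δy|) = gcd(4,10) + gcd(4,8) + gcd(31,2) + gcd(8,26) + gcd(23,10) = 2+4+1+2+1 = 10.
By Pick's theorem A = I + B/2 − 1, so I = 582 − 10/2 + 1 = 578.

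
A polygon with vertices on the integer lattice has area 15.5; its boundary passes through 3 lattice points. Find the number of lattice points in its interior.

15

From Pick's theorem, I = A − B/2 + 1 = 15.5 − 3/2 + 1 = 15.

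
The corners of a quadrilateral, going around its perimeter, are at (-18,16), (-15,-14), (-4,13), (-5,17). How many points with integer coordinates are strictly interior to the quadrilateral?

230

By the shoelace formula, twice the signed area is |((-18)·(-14) − (-15)·16) + ((-15)·13 − (-4)·(-14)) + ((-4)·17 − (-5)·13) + ((-5)·16 − (-18)·17)| = 464, so the area is 232.
Along each edge there are gcd(|Δx|,|Δy|)+1 lattice points, so counting each shared vertex once the boundary has gcd(3,30) + gcd(11,27) + gcd(1,4) + gcd(13,1) = 3+1+1+1 = 6.
By Pick's theorem A = I + B/2 − 1, so I = 232 − 6/2 + 1 = 230.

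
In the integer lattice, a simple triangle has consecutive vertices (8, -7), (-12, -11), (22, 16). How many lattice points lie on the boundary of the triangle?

6

The number of boundary lattice points is Σ gcd(|Δx|,|Δy|) = gcd(20,4) + gcd(34,27) + gcd(14,23) = 4+1+1 = 6.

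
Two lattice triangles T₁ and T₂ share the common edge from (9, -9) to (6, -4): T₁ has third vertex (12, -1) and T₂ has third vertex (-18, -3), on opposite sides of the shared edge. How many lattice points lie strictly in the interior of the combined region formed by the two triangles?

The union is the simple quadrilateral with vertices (9, -9), (12, -1), (6, -4), (-18, -3) in order.
The shoelace formula gives twice the area as |(9·(-1) − 12·(-9)) + (12·(-4) − 6·(-1)) + (6·(-3) − (-18)·(-4)) + ((-18)·(-9) − 9·(-3))| = 156, so the area is 78.
The number of boundary lattice points is Σ gcd(|Δx|,|Δy|) = gcd(3,8) + gcd(6,3) + gcd(24,1) + gcd(27,6) = 1+3+1+3 = 8.
By Pick's theorem I = A − B/2 + 1 = 78 − 8/2 + 1 = 75.

75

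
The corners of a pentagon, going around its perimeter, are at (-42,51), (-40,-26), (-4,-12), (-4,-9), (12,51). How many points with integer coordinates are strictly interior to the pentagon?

By the shoelace formula, twice the signed area is |[(-42)·(-26) − (-40)·51] + [(-40)·(-12) − (-4)·(-26)] + [(-4)·(-9) − (-4)·(-12)] + [(-4)·51 − 12·(-9)] + [12·51 − (-42)·51]| = 6154, so the area is 3077.
Summing gcd(|Δx|,|Δy|) over the edges gives the boundary count: gcd(2,77) + gcd(36,14) + gcd(0,3) + gcd(16,60) + gcd(54,0) = 1+2+3+4+54 = 64.
By Pick's theorem A = I + B/2 − 1, so I = 3077 − 64/2 + 1 = 3046.

3046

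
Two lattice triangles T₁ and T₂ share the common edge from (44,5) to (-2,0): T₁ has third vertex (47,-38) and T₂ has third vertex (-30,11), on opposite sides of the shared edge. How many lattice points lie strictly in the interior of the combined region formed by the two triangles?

1318

The union is the simple quadrilateral with vertices (44,5), (47,-38), (-2,0), (-30,11) in order.
Using the shoelace formula, 2A = |(44·(-38) − 47·5) + (47·0 − (-2)·(-38)) + ((-2)·11 − (-30)·0) + ((-30)·5 − 44·11)| = 2639, so the area is 2639/2.
Along each edge there are gcd(|Δx|,|Δy|)+1 lattice points, so counting each shared vertex once the boundary has gcd(3,43) + gcd(49,38) + gcd(28,11) + gcd(74,6) = 1+1+1+2 = 5.
By Pick's theorem I = A − B/2 + 1 = 2639/2 − 5/2 + 1 = 1318.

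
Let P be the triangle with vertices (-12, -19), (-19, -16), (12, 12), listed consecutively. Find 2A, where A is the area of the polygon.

289

The shoelace formula gives twice the area as |[(-12)·(-16) − (-19)·(-19)] + [(-19)·12 − 12·(-16)] + [12·(-19) − (-12)·12]| = 289, so the area is 144.5.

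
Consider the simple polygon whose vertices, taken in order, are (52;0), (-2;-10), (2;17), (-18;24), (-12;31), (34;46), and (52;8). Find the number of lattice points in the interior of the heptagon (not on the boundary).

The shoelace formula gives twice the area as |(52·(-10) − (-2)·0) + ((-2)·17 − 2·(-10)) + (2·24 − (-18)·17) + ((-18)·31 − (-12)·24) + ((-12)·46 − 34·31) + (34·8 − 52·46) + (52·0 − 52·8)| = 4592, so the area is 2296.
Summing gcd(|Δx|,|Δy|) over the edges gives the boundary count: gcd(54,10) + gcd(4,27) + gcd(20,7) + gcd(6,7) + gcd(46,15) + gcd(18,38) + gcd(0,8) = 2+1+1+1+1+2+8 = 16.
Pick's theorem gives I = A − B/2 + 1 = 2296 − 16/2 + 1 = 2289.

2289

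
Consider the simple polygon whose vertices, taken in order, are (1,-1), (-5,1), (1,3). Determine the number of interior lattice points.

9

The shoelace formula gives twice the area as |(1·1 − (-5)·(-1)) + ((-5)·3 − 1·1) + (1·(-1) − 1·3)| = 24, so the area is 12.
Summing gcd(|Δx|,|Δy|) over the edges gives the boundary count: gcd(6,2) + gcd(6,2) + gcd(0,4) = 2+2+4 = 8.
By Pick's theorem A = I + B/2 − 1, so I = 12 − 8/2 + 1 = 9.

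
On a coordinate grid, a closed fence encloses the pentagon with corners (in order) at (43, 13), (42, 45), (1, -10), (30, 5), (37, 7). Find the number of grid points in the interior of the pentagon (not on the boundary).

713

The shoelace formula gives twice the area as |(43·45 − 42·13) + (42·(-10) − 1·45) + (1·5 − 30·(-10)) + (30·7 − 37·5) + (37·13 − 43·7)| = 1434, so the area is 717.
Summing gcd(|Δx|,|Δy|) over the edges gives the boundary count: gcd(1,32) + gcd(41,55) + gcd(29,15) + gcd(7,2) + gcd(6,6) = 1+1+1+1+6 = 10.
Pick's theorem gives I = A − B/2 + 1 = 717 − 10/2 + 1 = 713.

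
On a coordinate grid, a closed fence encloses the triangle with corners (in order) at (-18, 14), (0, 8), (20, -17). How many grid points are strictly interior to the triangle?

The shoelace formula gives twice the area as |[(-18)·8 − 0·14] + [0·(-17) − 20·8] + [20·14 − (-18)·(-17)]| = 330, so the area is 165.
The number of boundary lattice points is Σ gcd(|Δx|,|Δy|) = gcd(18,6) + gcd(20,25) + gcd(38,31) = 6+5+1 = 12.
By Pick's theorem A = I + B/2 − 1, so I = 165 − 12/2 + 1 = 160.

160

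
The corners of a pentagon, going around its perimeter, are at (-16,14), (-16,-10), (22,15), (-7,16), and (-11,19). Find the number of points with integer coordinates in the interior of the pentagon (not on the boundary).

492

Using the shoelace formula, 2A = |[(-16)·(-10) − (-16)·14] + [(-16)·15 − 22·(-10)] + [22·16 − (-7)·15] + [(-7)·19 − (-11)·16] + [(-11)·14 − (-16)·19]| = 1014, so the area is 507.
The number of boundary lattice points is Σ gcd(|Δx|,|Δy|) = gcd(0,24) + gcd(38,25) + gcd(29,1) + gcd(4,3) + gcd(5,5) = 24+1+1+1+5 = 32.
Pick's theorem gives I = A − B/2 + 1 = 507 − 32/2 + 1 = 492.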